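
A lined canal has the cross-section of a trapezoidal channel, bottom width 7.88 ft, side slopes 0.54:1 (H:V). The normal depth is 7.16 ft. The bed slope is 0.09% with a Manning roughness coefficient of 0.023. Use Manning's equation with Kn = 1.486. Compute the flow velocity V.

V = 4.45 ft/s

With bottom width b = 7.88 ft and side slope z = 0.54: A = (b + zy)y = (7.88 + 0.54×7.16)×7.16 = 84.1 ft²; P = b + 2y√(1+z²) = 7.88 + 2×7.16×1.136 = 24.15 ft.
Hydraulic radius R = A/P = 84.1/24.15 = 3.482 ft.
From Manning's equation, V = (1.486/n) R^(2/3) S^(1/2) = (1.486/0.023) × 3.482^(2/3) × 0.0009^(1/2) = 4.45 ft/s.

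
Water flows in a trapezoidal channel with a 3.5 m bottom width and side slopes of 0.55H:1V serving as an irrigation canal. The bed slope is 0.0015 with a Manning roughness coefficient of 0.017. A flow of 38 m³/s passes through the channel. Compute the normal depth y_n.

Manning's equation rearranged: A R^(2/3) = nQ / (1·√S) = 0.017 × 38 / (√0.0015) = 16.68.
Trying y = 3.32 m: A R^(2/3) = 24.15 — over.
Trying y = 2.31 m: A R^(2/3) = 12.83 — short.
Trying y = 2.69 m: A R^(2/3) = 16.68 — close enough.

y_n = 2.69 m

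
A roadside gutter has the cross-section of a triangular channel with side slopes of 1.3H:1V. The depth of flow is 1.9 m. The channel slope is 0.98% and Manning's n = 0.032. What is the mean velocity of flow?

V = 2.56 m/s

For a triangular section with side slope z = 1.3: A = zy² = 1.3×1.9² = 4.693 m²; P = 2y√(1+z²) = 2×1.9×1.64 = 6.232 m.
Hydraulic radius R = A/P = 4.693/6.232 = 0.753 m.
From Manning's equation, V = (1/n) R^(2/3) S^(1/2) = (1/0.032) × 0.753^(2/3) × 0.0098^(1/2) = 2.56 m/s.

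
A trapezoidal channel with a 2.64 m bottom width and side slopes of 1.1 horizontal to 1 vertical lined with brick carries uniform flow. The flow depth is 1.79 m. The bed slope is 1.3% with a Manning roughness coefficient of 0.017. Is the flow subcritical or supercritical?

With bottom width b = 2.64 m and side slope z = 1.1: A = (b + zy)y = (2.64 + 1.1×1.79)×1.79 = 8.25 m²; P = b + 2y√(1+z²) = 2.64 + 2×1.79×1.487 = 7.962 m.
Hydraulic radius R = A/P = 8.25/7.962 = 1.036 m.
V = (1/n) R^(2/3) √S = (1/0.017) × 1.036^(2/3) × √0.013 = 6.868 m/s. Hydraulic depth D_h = A/T = 8.25/6.578 = 1.254 m.
Froude number Fr = V/√(g·D_h) = 6.868/√(9.81×1.254) = 1.96, which is greater than 1, so the flow is supercritical.

supercritical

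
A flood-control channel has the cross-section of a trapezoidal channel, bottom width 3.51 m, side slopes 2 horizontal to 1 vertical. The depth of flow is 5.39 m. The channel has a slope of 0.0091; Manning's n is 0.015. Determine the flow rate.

With bottom width b = 3.51 m and side slope z = 2: A = (b + zy)y = (3.51 + 2×5.39)×5.39 = 77.02 m²; P = b + 2y√(1+z²) = 3.51 + 2×5.39×2.236 = 27.61 m.
Hydraulic radius R = A/P = 77.02/27.61 = 2.789 m.
Manning's equation: Q = (1/n) A R^(2/3) S^(1/2) = (1/0.015) × 77.02 × 2.789^(2/3) × 0.0091^(1/2) = 971 m³/s.

Q = 971 m³/s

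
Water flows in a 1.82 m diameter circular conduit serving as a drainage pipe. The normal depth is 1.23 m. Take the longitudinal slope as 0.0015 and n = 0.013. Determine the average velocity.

For a circular section of diameter D = 1.82 m at depth y = 1.23 m, the central angle is θ = 2 arccos(1 − 2y/D) = 3.86 rad. Then A = (D²/8)(θ − sin θ) = 1.871 m² and P = Dθ/2 = 3.513 m.
Hydraulic radius R = A/P = 1.871/3.513 = 0.5326 m.
From Manning's equation, V = (1/n) R^(2/3) S^(1/2) = (1/0.013) × 0.5326^(2/3) × 0.0015^(1/2) = 1.96 m/s.

V = 1.96 m/s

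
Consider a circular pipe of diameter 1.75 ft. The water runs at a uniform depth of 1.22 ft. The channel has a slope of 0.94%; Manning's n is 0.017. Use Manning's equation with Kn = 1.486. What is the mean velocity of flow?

V = 5.46 ft/s

For a circular section of diameter D = 1.75 ft at depth y = 1.22 ft, the central angle is θ = 2 arccos(1 − 2y/D) = 3.952 rad. Then A = (D²/8)(θ − sin θ) = 1.79 ft² and P = Dθ/2 = 3.458 ft.
Hydraulic radius R = A/P = 1.79/3.458 = 0.5177 ft.
From Manning's equation, V = (1.486/n) R^(2/3) S^(1/2) = (1.486/0.017) × 0.5177^(2/3) × 0.0094^(1/2) = 5.46 ft/s.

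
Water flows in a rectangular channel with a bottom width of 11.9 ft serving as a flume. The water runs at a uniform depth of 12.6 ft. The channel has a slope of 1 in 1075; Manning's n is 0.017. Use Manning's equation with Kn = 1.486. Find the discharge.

Flow area A = b·y = 11.9 × 12.6 = 149.9 ft². Wetted perimeter P = b + 2y = 11.9 + 2×12.6 = 37.1 ft.
Hydraulic radius R = A/P = 149.9/37.1 = 4.042 ft.
Manning's equation: Q = (1.486/n) A R^(2/3) S^(1/2) = (1.486/0.017) × 149.9 × 4.042^(2/3) × 0.0009302^(1/2) = 1010 ft³/s.

Q = 1010 ft³/s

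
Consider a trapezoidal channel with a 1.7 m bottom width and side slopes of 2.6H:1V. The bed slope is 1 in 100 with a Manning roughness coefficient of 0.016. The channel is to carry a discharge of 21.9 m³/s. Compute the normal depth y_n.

Manning's equation rearranged: A R^(2/3) = nQ / (1·√S) = 0.016 × 21.9 / (√0.01) = 3.504.
Trying y = 1.26 m: A R^(2/3) = 5.032 — high.
Trying y = 0.82 m: A R^(2/3) = 1.983 — low.
Trying y = 1.07 m: A R^(2/3) = 3.509 — matches.

y_n = 1.07 m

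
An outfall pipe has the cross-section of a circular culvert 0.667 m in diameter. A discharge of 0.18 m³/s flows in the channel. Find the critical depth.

At critical depth, Q² T / (g A³) = 1, i.e. A³/T = Q²/g = 0.18²/9.81 = 0.003303.
Try y = 0.335 m: A³/T = 0.008133 — over.
Try y = 0.21 m: A³/T = 0.001352 — short.
Try y = 0.265 m: A³/T = 0.003315 — close enough.

y_c = 0.265 m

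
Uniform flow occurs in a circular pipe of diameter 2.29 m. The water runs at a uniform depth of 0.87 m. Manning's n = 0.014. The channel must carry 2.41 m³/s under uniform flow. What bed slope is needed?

S = 0.0015

For a circular section of diameter D = 2.29 m at depth y = 0.87 m, the central angle is θ = 2 arccos(1 − 2y/D) = 2.657 rad. Then A = (D²/8)(θ − sin θ) = 1.436 m² and P = Dθ/2 = 3.042 m.
Hydraulic radius R = A/P = 1.436/3.042 = 0.472 m.
From Manning's equation, S = [nQ / (1 A R^(2/3))]² = [0.014 × 2.41 / (1 × 1.436 × 0.472^(2/3))]² = 0.0015.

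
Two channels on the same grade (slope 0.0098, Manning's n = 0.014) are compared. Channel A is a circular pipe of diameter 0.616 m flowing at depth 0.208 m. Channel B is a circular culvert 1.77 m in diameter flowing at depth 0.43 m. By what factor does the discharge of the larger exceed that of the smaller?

Channel A: For a circular section of diameter D = 0.616 m at depth y = 0.208 m, the central angle is θ = 2 arccos(1 − 2y/D) = 2.48 rad. Then A = (D²/8)(θ − sin θ) = 0.08851 m² and P = Dθ/2 = 0.7639 m. Hydraulic radius R = A/P = 0.08851/0.7639 = 0.1159 m. Q_A = (1/0.014)·0.08851·0.1159^(2/3)·√0.0098 = 0.1488 m³/s.
Channel B: For a circular section of diameter D = 1.77 m at depth y = 0.43 m, the central angle is θ = 2 arccos(1 − 2y/D) = 2.062 rad. Then A = (D²/8)(θ − sin θ) = 0.462 m² and P = Dθ/2 = 1.825 m. Hydraulic radius R = A/P = 0.462/1.825 = 0.2532 m. Q_B = (1/0.014)·0.462·0.2532^(2/3)·√0.0098 = 1.307 m³/s.
The larger discharge is 1.307 m³/s and the smaller is 0.1488 m³/s; the ratio is 8.79.

8.79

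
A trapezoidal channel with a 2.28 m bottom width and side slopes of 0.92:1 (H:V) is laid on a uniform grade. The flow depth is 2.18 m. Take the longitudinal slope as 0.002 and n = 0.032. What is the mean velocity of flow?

V = 1.52 m/s

With bottom width b = 2.28 m and side slope z = 0.92: A = (b + zy)y = (2.28 + 0.92×2.18)×2.18 = 9.343 m²; P = b + 2y√(1+z²) = 2.28 + 2×2.18×1.359 = 8.204 m.
Hydraulic radius R = A/P = 9.343/8.204 = 1.139 m.
From Manning's equation, V = (1/n) R^(2/3) S^(1/2) = (1/0.032) × 1.139^(2/3) × 0.002^(1/2) = 1.52 m/s.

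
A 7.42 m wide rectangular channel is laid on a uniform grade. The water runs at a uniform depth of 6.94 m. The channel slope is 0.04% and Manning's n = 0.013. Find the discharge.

Flow area A = b·y = 7.42 × 6.94 = 51.49 m². Wetted perimeter P = b + 2y = 7.42 + 2×6.94 = 21.3 m.
Hydraulic radius R = A/P = 51.49/21.3 = 2.418 m.
Manning's equation: Q = (1/n) A R^(2/3) S^(1/2) = (1/0.013) × 51.49 × 2.418^(2/3) × 0.0004^(1/2) = 143 m³/s.

Q = 143 m³/s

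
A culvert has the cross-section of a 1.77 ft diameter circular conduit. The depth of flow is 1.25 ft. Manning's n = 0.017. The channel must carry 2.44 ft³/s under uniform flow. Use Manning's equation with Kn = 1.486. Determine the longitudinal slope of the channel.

For a circular section of diameter D = 1.77 ft at depth y = 1.25 ft, the central angle is θ = 2 arccos(1 − 2y/D) = 3.992 rad. Then A = (D²/8)(θ − sin θ) = 1.858 ft² and P = Dθ/2 = 3.533 ft.
Hydraulic radius R = A/P = 1.858/3.533 = 0.5258 ft.
From Manning's equation, S = [nQ / (1.486 A R^(2/3))]² = [0.017 × 2.44 / (1.486 × 1.858 × 0.5258^(2/3))]² = 0.000532.

S = 0.000532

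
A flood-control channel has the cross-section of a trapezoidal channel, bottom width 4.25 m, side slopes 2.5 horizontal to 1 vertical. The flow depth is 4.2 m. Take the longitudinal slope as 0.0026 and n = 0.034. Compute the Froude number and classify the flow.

With bottom width b = 4.25 m and side slope z = 2.5: A = (b + zy)y = (4.25 + 2.5×4.2)×4.2 = 61.95 m²; P = b + 2y√(1+z²) = 4.25 + 2×4.2×2.693 = 26.87 m.
Hydraulic radius R = A/P = 61.95/26.87 = 2.306 m.
V = (1/n) R^(2/3) √S = (1/0.034) × 2.306^(2/3) × √0.0026 = 2.617 m/s. Hydraulic depth D_h = A/T = 61.95/25.25 = 2.453 m.
Froude number Fr = V/√(g·D_h) = 2.617/√(9.81×2.453) = 0.534, which is less than 1, so the flow is subcritical.

subcritical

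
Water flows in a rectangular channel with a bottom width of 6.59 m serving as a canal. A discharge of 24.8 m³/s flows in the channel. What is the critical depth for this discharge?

y_c = 1.13 m

For a rectangular channel, critical depth y_c = (q²/g)^(1/3) where q = Q/b = 24.8/6.59 = 3.763 m²/s.
So y_c = (3.763²/9.81)^(1/3) = 1.13 m.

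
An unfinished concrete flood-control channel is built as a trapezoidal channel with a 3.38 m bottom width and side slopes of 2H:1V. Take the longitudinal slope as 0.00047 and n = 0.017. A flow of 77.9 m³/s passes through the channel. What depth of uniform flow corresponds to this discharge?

Manning's equation rearranged: A R^(2/3) = nQ / (1·√S) = 0.017 × 77.9 / (√0.00047) = 61.09.
Trying y = 4.23 m: A R^(2/3) = 85.9 — too large.
Trying y = 3.18 m: A R^(2/3) = 45.15 — too small.
Trying y = 3.64 m: A R^(2/3) = 61.06 — matches.

y_n = 3.64 m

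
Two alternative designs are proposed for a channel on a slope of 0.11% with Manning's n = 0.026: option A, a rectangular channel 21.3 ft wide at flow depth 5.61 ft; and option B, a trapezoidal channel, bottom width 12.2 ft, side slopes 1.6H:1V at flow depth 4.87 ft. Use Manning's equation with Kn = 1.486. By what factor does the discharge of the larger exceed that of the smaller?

1.35

Channel A: Flow area A = b·y = 21.3 × 5.61 = 119.5 ft². Wetted perimeter P = b + 2y = 21.3 + 2×5.61 = 32.52 ft. Hydraulic radius R = A/P = 119.5/32.52 = 3.674 ft. Q_A = (1.486/0.026)·119.5·3.674^(2/3)·√0.0011 = 539.4 ft³/s.
Channel B: With bottom width b = 12.2 ft and side slope z = 1.6: A = (b + zy)y = (12.2 + 1.6×4.87)×4.87 = 97.36 ft²; P = b + 2y√(1+z²) = 12.2 + 2×4.87×1.887 = 30.58 ft. Hydraulic radius R = A/P = 97.36/30.58 = 3.184 ft. Q_B = (1.486/0.026)·97.36·3.184^(2/3)·√0.0011 = 399.4 ft³/s.
The larger discharge is 539.4 ft³/s and the smaller is 399.4 ft³/s; the ratio is 1.35.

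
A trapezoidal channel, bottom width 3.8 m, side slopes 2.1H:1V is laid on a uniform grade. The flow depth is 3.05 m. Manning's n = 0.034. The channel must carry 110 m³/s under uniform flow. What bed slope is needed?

With bottom width b = 3.8 m and side slope z = 2.1: A = (b + zy)y = (3.8 + 2.1×3.05)×3.05 = 31.13 m²; P = b + 2y√(1+z²) = 3.8 + 2×3.05×2.326 = 17.99 m.
Hydraulic radius R = A/P = 31.13/17.99 = 1.73 m.
From Manning's equation, S = [nQ / (1 A R^(2/3))]² = [0.034 × 110 / (1 × 31.13 × 1.73^(2/3))]² = 0.00695.

S = 0.00695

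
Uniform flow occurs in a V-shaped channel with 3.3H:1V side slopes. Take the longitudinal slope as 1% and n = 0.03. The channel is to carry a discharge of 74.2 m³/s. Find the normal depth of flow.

Manning's equation rearranged: A R^(2/3) = nQ / (1·√S) = 0.03 × 74.2 / (√0.01) = 22.26.
Try y = 3.01 m: A R^(2/3) = 38.13 — over.
Try y = 1.99 m: A R^(2/3) = 12.65 — short.
Try y = 2.46 m: A R^(2/3) = 22.26 — ≈ 22.26.

y_n = 2.46 m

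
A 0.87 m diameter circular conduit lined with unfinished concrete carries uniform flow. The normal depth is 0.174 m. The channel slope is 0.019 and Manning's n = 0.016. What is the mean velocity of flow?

For a circular section of diameter D = 0.87 m at depth y = 0.174 m, the central angle is θ = 2 arccos(1 − 2y/D) = 1.855 rad. Then A = (D²/8)(θ − sin θ) = 0.08464 m² and P = Dθ/2 = 0.8067 m.
Hydraulic radius R = A/P = 0.08464/0.8067 = 0.1049 m.
From Manning's equation, V = (1/n) R^(2/3) S^(1/2) = (1/0.016) × 0.1049^(2/3) × 0.019^(1/2) = 1.92 m/s.

V = 1.92 m/s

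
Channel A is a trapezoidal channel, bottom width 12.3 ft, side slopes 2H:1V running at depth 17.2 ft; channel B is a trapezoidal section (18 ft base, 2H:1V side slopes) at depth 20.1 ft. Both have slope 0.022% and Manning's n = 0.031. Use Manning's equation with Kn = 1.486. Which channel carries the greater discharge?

Channel A: With bottom width b = 12.3 ft and side slope z = 2: A = (b + zy)y = (12.3 + 2×17.2)×17.2 = 803.2 ft²; P = b + 2y√(1+z²) = 12.3 + 2×17.2×2.236 = 89.22 ft. Hydraulic radius R = A/P = 803.2/89.22 = 9.003 ft. Q_A = (1.486/0.031)·803.2·9.003^(2/3)·√0.00022 = 2472 ft³/s.
Channel B: With bottom width b = 18 ft and side slope z = 2: A = (b + zy)y = (18 + 2×20.1)×20.1 = 1170 ft²; P = b + 2y√(1+z²) = 18 + 2×20.1×2.236 = 107.9 ft. Hydraulic radius R = A/P = 1170/107.9 = 10.84 ft. Q_B = (1.486/0.031)·1170·10.84^(2/3)·√0.00022 = 4075 ft³/s.
Q_A = 2472 ft³/s vs Q_B = 4075 ft³/s, so channel B carries more.

channel B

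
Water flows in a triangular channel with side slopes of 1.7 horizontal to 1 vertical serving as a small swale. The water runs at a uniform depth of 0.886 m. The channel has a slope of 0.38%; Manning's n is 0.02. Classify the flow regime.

subcritical

For a triangular section with side slope z = 1.7: A = zy² = 1.7×0.886² = 1.334 m²; P = 2y√(1+z²) = 2×0.886×1.972 = 3.495 m.
Hydraulic radius R = A/P = 1.334/3.495 = 0.3818 m.
V = (1/n) R^(2/3) √S = (1/0.02) × 0.3818^(2/3) × √0.0038 = 1.622 m/s. Hydraulic depth D_h = A/T = 1.334/3.012 = 0.443 m.
Froude number Fr = V/√(g·D_h) = 1.622/√(9.81×0.443) = 0.778, which is less than 1, so the flow is subcritical.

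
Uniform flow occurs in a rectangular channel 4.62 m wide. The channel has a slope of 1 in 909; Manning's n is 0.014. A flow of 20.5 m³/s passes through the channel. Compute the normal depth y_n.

y_n = 1.84 m

Manning's equation rearranged: A R^(2/3) = nQ / (1·√S) = 0.014 × 20.5 / (√0.0011) = 8.653.
Trying y = 2.1 m: A R^(2/3) = 10.34 — over.
Trying y = 1.5 m: A R^(2/3) = 6.505 — short.
Trying y = 1.84 m: A R^(2/3) = 8.637 — matches.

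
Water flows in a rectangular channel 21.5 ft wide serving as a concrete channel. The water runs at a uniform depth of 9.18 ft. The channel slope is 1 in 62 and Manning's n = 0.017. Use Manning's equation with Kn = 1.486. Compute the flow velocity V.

V = 32.3 ft/s

Flow area A = b·y = 21.5 × 9.18 = 197.4 ft². Wetted perimeter P = b + 2y = 21.5 + 2×9.18 = 39.86 ft.
Hydraulic radius R = A/P = 197.4/39.86 = 4.952 ft.
From Manning's equation, V = (1.486/n) R^(2/3) S^(1/2) = (1.486/0.017) × 4.952^(2/3) × 0.01613^(1/2) = 32.3 ft/s.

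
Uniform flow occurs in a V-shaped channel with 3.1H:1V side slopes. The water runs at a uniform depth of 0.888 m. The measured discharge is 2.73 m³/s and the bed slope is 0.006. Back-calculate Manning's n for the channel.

For a triangular section with side slope z = 3.1: A = zy² = 3.1×0.888² = 2.444 m²; P = 2y√(1+z²) = 2×0.888×3.257 = 5.785 m.
Hydraulic radius R = A/P = 2.444/5.785 = 0.4226 m.
Rearranging Manning's equation: n = (1/Q) A R^(2/3) S^(1/2) = (1/2.73) × 2.444 × 0.4226^(2/3) × √0.006 = 0.0391.

n = 0.0391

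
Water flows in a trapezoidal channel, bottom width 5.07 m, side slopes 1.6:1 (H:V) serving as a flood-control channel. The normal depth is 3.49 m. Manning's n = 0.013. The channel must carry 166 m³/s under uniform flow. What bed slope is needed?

With bottom width b = 5.07 m and side slope z = 1.6: A = (b + zy)y = (5.07 + 1.6×3.49)×3.49 = 37.18 m²; P = b + 2y√(1+z²) = 5.07 + 2×3.49×1.887 = 18.24 m.
Hydraulic radius R = A/P = 37.18/18.24 = 2.039 m.
From Manning's equation, S = [nQ / (1 A R^(2/3))]² = [0.013 × 166 / (1 × 37.18 × 2.039^(2/3))]² = 0.0013.

S = 0.0013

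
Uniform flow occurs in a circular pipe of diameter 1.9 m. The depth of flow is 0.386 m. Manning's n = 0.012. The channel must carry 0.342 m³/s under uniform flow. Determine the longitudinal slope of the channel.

S = 0.000692

For a circular section of diameter D = 1.9 m at depth y = 0.386 m, the central angle is θ = 2 arccos(1 − 2y/D) = 1.87 rad. Then A = (D²/8)(θ − sin θ) = 0.4128 m² and P = Dθ/2 = 1.777 m.
Hydraulic radius R = A/P = 0.4128/1.777 = 0.2323 m.
From Manning's equation, S = [nQ / (1 A R^(2/3))]² = [0.012 × 0.342 / (1 × 0.4128 × 0.2323^(2/3))]² = 0.000692.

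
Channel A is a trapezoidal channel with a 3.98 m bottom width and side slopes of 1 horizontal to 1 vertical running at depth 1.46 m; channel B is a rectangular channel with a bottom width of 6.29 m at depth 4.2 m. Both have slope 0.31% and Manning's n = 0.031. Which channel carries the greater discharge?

Channel A: With bottom width b = 3.98 m and side slope z = 1: A = (b + zy)y = (3.98 + 1×1.46)×1.46 = 7.942 m²; P = b + 2y√(1+z²) = 3.98 + 2×1.46×1.414 = 8.11 m. Hydraulic radius R = A/P = 7.942/8.11 = 0.9794 m. Q_A = (1/0.031)·7.942·0.9794^(2/3)·√0.0031 = 14.07 m³/s.
Channel B: Flow area A = b·y = 6.29 × 4.2 = 26.42 m². Wetted perimeter P = b + 2y = 6.29 + 2×4.2 = 14.69 m. Hydraulic radius R = A/P = 26.42/14.69 = 1.798 m. Q_B = (1/0.031)·26.42·1.798^(2/3)·√0.0031 = 70.17 m³/s.
Q_A = 14.07 m³/s vs Q_B = 70.17 m³/s, so channel B carries more.

channel B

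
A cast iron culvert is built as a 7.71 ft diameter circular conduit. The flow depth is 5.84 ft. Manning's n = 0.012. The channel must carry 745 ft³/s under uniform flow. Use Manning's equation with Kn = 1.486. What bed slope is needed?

For a circular section of diameter D = 7.71 ft at depth y = 5.84 ft, the central angle is θ = 2 arccos(1 − 2y/D) = 4.223 rad. Then A = (D²/8)(θ − sin θ) = 37.94 ft² and P = Dθ/2 = 16.28 ft.
Hydraulic radius R = A/P = 37.94/16.28 = 2.33 ft.
From Manning's equation, S = [nQ / (1.486 A R^(2/3))]² = [0.012 × 745 / (1.486 × 37.94 × 2.33^(2/3))]² = 0.00814.

S = 0.00814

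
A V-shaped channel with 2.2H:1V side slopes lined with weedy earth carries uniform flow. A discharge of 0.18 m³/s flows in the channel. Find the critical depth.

y_c = 0.267 m

At critical depth, Q² T / (g A³) = 1, i.e. A³/T = Q²/g = 0.18²/9.81 = 0.003303.
At y = 0.294 m: A³/T = 0.005316 — over.
At y = 0.199 m: A³/T = 0.0007552 — short.
At y = 0.267 m: A³/T = 0.003284 — ≈ 0.003303.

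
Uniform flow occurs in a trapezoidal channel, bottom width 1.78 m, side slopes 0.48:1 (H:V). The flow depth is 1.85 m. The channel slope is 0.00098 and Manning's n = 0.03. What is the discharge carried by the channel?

Q = 4.58 m³/s

With bottom width b = 1.78 m and side slope z = 0.48: A = (b + zy)y = (1.78 + 0.48×1.85)×1.85 = 4.936 m²; P = b + 2y√(1+z²) = 1.78 + 2×1.85×1.109 = 5.884 m.
Hydraulic radius R = A/P = 4.936/5.884 = 0.8388 m.
Manning's equation: Q = (1/n) A R^(2/3) S^(1/2) = (1/0.03) × 4.936 × 0.8388^(2/3) × 0.00098^(1/2) = 4.58 m³/s.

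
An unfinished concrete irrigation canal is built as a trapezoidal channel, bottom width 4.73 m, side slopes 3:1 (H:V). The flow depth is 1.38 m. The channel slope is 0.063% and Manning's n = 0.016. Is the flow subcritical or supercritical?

subcritical

With bottom width b = 4.73 m and side slope z = 3: A = (b + zy)y = (4.73 + 3×1.38)×1.38 = 12.24 m²; P = b + 2y√(1+z²) = 4.73 + 2×1.38×3.162 = 13.46 m.
Hydraulic radius R = A/P = 12.24/13.46 = 0.9095 m.
V = (1/n) R^(2/3) √S = (1/0.016) × 0.9095^(2/3) × √0.00063 = 1.473 m/s. Hydraulic depth D_h = A/T = 12.24/13.01 = 0.9409 m.
Froude number Fr = V/√(g·D_h) = 1.473/√(9.81×0.9409) = 0.485, which is less than 1, so the flow is subcritical.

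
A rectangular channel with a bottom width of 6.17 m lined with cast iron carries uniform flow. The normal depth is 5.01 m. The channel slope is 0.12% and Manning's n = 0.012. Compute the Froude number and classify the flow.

Flow area A = b·y = 6.17 × 5.01 = 30.91 m². Wetted perimeter P = b + 2y = 6.17 + 2×5.01 = 16.19 m.
Hydraulic radius R = A/P = 30.91/16.19 = 1.909 m.
V = (1/n) R^(2/3) √S = (1/0.012) × 1.909^(2/3) × √0.0012 = 4.443 m/s. Hydraulic depth D_h = A/T = 30.91/6.17 = 5.01 m.
Froude number Fr = V/√(g·D_h) = 4.443/√(9.81×5.01) = 0.634, which is less than 1, so the flow is subcritical.

subcritical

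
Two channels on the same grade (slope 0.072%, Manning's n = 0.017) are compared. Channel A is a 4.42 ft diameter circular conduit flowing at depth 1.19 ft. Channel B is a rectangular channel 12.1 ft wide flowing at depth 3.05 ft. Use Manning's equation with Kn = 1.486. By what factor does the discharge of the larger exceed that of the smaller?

22.7

Channel A: For a circular section of diameter D = 4.42 ft at depth y = 1.19 ft, the central angle is θ = 2 arccos(1 − 2y/D) = 2.182 rad. Then A = (D²/8)(θ − sin θ) = 3.329 ft² and P = Dθ/2 = 4.823 ft. Hydraulic radius R = A/P = 3.329/4.823 = 0.6903 ft. Q_A = (1.486/0.017)·3.329·0.6903^(2/3)·√0.00072 = 6.099 ft³/s.
Channel B: Flow area A = b·y = 12.1 × 3.05 = 36.9 ft². Wetted perimeter P = b + 2y = 12.1 + 2×3.05 = 18.2 ft. Hydraulic radius R = A/P = 36.9/18.2 = 2.028 ft. Q_B = (1.486/0.017)·36.9·2.028^(2/3)·√0.00072 = 138.7 ft³/s.
The larger discharge is 138.7 ft³/s and the smaller is 6.099 ft³/s; the ratio is 22.7.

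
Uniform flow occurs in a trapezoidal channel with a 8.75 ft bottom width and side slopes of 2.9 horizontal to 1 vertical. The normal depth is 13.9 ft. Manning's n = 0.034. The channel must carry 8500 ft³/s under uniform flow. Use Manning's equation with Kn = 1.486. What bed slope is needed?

With bottom width b = 8.75 ft and side slope z = 2.9: A = (b + zy)y = (8.75 + 2.9×13.9)×13.9 = 681.9 ft²; P = b + 2y√(1+z²) = 8.75 + 2×13.9×3.068 = 94.03 ft.
Hydraulic radius R = A/P = 681.9/94.03 = 7.252 ft.
From Manning's equation, S = [nQ / (1.486 A R^(2/3))]² = [0.034 × 8500 / (1.486 × 681.9 × 7.252^(2/3))]² = 0.00579.

S = 0.00579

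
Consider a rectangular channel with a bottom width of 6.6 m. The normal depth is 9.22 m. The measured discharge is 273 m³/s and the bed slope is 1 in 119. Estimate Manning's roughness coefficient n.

Flow area A = b·y = 6.6 × 9.22 = 60.85 m². Wetted perimeter P = b + 2y = 6.6 + 2×9.22 = 25.04 m.
Hydraulic radius R = A/P = 60.85/25.04 = 2.43 m.
Rearranging Manning's equation: n = (1/Q) A R^(2/3) S^(1/2) = (1/273) × 60.85 × 2.43^(2/3) × √0.008403 = 0.0369.

n = 0.0369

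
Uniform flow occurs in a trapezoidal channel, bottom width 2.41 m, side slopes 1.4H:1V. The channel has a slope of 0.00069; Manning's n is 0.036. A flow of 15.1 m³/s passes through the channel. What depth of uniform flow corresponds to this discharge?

y_n = 2.67 m

Manning's equation rearranged: A R^(2/3) = nQ / (1·√S) = 0.036 × 15.1 / (√0.00069) = 20.69.
At y = 2.07 m: A R^(2/3) = 12.08 — low.
At y = 2.67 m: A R^(2/3) = 20.69 — ≈ 20.69.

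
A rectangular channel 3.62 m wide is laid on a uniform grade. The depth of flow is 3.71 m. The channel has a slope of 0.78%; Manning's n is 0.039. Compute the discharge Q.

Q = 34.7 m³/s

Flow area A = b·y = 3.62 × 3.71 = 13.43 m². Wetted perimeter P = b + 2y = 3.62 + 2×3.71 = 11.04 m.
Hydraulic radius R = A/P = 13.43/11.04 = 1.217 m.
Manning's equation: Q = (1/n) A R^(2/3) S^(1/2) = (1/0.039) × 13.43 × 1.217^(2/3) × 0.0078^(1/2) = 34.7 m³/s.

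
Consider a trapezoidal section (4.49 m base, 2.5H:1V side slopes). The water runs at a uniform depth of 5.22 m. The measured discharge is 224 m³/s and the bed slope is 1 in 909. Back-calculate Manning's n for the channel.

With bottom width b = 4.49 m and side slope z = 2.5: A = (b + zy)y = (4.49 + 2.5×5.22)×5.22 = 91.56 m²; P = b + 2y√(1+z²) = 4.49 + 2×5.22×2.693 = 32.6 m.
Hydraulic radius R = A/P = 91.56/32.6 = 2.809 m.
Rearranging Manning's equation: n = (1/Q) A R^(2/3) S^(1/2) = (1/224) × 91.56 × 2.809^(2/3) × √0.0011 = 0.027.

n = 0.027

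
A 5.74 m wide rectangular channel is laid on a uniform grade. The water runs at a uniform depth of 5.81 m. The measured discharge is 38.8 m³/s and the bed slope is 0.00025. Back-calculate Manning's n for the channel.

n = 0.021

Flow area A = b·y = 5.74 × 5.81 = 33.35 m². Wetted perimeter P = b + 2y = 5.74 + 2×5.81 = 17.36 m.
Hydraulic radius R = A/P = 33.35/17.36 = 1.921 m.
Rearranging Manning's equation: n = (1/Q) A R^(2/3) S^(1/2) = (1/38.8) × 33.35 × 1.921^(2/3) × √0.00025 = 0.021.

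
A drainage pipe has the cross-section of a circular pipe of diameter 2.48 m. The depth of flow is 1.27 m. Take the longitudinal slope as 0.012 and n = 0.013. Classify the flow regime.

supercritical

For a circular section of diameter D = 2.48 m at depth y = 1.27 m, the central angle is θ = 2 arccos(1 − 2y/D) = 3.19 rad. Then A = (D²/8)(θ − sin θ) = 2.49 m² and P = Dθ/2 = 3.956 m.
Hydraulic radius R = A/P = 2.49/3.956 = 0.6294 m.
V = (1/n) R^(2/3) √S = (1/0.013) × 0.6294^(2/3) × √0.012 = 6.189 m/s. Hydraulic depth D_h = A/T = 2.49/2.479 = 1.004 m.
Froude number Fr = V/√(g·D_h) = 6.189/√(9.81×1.004) = 1.97, which is greater than 1, so the flow is supercritical.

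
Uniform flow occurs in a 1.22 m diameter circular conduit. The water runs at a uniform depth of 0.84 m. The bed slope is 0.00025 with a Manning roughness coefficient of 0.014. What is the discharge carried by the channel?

Q = 0.49 m³/s

For a circular section of diameter D = 1.22 m at depth y = 0.84 m, the central angle is θ = 2 arccos(1 − 2y/D) = 3.915 rad. Then A = (D²/8)(θ − sin θ) = 0.8583 m² and P = Dθ/2 = 2.388 m.
Hydraulic radius R = A/P = 0.8583/2.388 = 0.3594 m.
Manning's equation: Q = (1/n) A R^(2/3) S^(1/2) = (1/0.014) × 0.8583 × 0.3594^(2/3) × 0.00025^(1/2) = 0.49 m³/s.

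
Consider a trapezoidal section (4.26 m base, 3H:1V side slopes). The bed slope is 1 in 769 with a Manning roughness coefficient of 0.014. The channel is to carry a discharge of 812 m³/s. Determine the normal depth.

y_n = 6.23 m

Manning's equation rearranged: A R^(2/3) = nQ / (1·√S) = 0.014 × 812 / (√0.0013) = 315.2.
Try y = 6.91 m: A R^(2/3) = 405.6 — too large.
Try y = 5.38 m: A R^(2/3) = 221.5 — too small.
Try y = 6.23 m: A R^(2/3) = 315.3 — close enough.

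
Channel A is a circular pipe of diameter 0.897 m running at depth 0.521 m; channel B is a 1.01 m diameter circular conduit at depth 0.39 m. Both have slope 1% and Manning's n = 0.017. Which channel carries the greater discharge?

channel A

Channel A: For a circular section of diameter D = 0.897 m at depth y = 0.521 m, the central angle is θ = 2 arccos(1 − 2y/D) = 3.466 rad. Then A = (D²/8)(θ − sin θ) = 0.3807 m² and P = Dθ/2 = 1.555 m. Hydraulic radius R = A/P = 0.3807/1.555 = 0.2449 m. Q_A = (1/0.017)·0.3807·0.2449^(2/3)·√0.01 = 0.8766 m³/s.
Channel B: For a circular section of diameter D = 1.01 m at depth y = 0.39 m, the central angle is θ = 2 arccos(1 − 2y/D) = 2.682 rad. Then A = (D²/8)(θ − sin θ) = 0.2855 m² and P = Dθ/2 = 1.354 m. Hydraulic radius R = A/P = 0.2855/1.354 = 0.2107 m. Q_B = (1/0.017)·0.2855·0.2107^(2/3)·√0.01 = 0.5947 m³/s.
Q_A = 0.8766 m³/s vs Q_B = 0.5947 m³/s, so channel A carries more.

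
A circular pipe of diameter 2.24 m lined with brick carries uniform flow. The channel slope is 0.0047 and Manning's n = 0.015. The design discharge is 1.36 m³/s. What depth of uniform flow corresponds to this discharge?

Manning's equation rearranged: A R^(2/3) = nQ / (1·√S) = 0.015 × 1.36 / (√0.0047) = 0.2976.
At y = 0.564 m: A R^(2/3) = 0.372 — too large.
At y = 0.396 m: A R^(2/3) = 0.1824 — too small.
At y = 0.504 m: A R^(2/3) = 0.2973 — ≈ 0.2976.

y_n = 0.504 m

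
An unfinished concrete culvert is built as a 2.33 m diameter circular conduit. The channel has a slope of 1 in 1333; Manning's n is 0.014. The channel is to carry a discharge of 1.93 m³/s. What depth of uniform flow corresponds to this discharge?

Manning's equation rearranged: A R^(2/3) = nQ / (1·√S) = 0.014 × 1.93 / (√0.0007502) = 0.9865.
Trying y = 1.03 m: A R^(2/3) = 1.2 — over.
Trying y = 0.924 m: A R^(2/3) = 0.9865 — matches.

y_n = 0.924 m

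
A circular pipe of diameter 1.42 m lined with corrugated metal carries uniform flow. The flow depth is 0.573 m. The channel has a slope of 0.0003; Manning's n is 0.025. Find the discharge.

Q = 0.188 m³/s

For a circular section of diameter D = 1.42 m at depth y = 0.573 m, the central angle is θ = 2 arccos(1 − 2y/D) = 2.753 rad. Then A = (D²/8)(θ − sin θ) = 0.5985 m² and P = Dθ/2 = 1.955 m.
Hydraulic radius R = A/P = 0.5985/1.955 = 0.3062 m.
Manning's equation: Q = (1/n) A R^(2/3) S^(1/2) = (1/0.025) × 0.5985 × 0.3062^(2/3) × 0.0003^(1/2) = 0.188 m³/s.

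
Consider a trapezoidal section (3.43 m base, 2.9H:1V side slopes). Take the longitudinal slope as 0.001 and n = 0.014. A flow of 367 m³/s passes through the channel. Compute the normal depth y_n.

y_n = 4.9 m

Manning's equation rearranged: A R^(2/3) = nQ / (1·√S) = 0.014 × 367 / (√0.001) = 162.5.
Try y = 5.29 m: A R^(2/3) = 195.7 — high.
Try y = 4.9 m: A R^(2/3) = 162.6 — close enough.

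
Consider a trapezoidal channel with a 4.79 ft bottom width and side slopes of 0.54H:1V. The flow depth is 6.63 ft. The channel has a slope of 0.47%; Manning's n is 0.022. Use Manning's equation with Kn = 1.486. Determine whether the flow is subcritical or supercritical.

With bottom width b = 4.79 ft and side slope z = 0.54: A = (b + zy)y = (4.79 + 0.54×6.63)×6.63 = 55.49 ft²; P = b + 2y√(1+z²) = 4.79 + 2×6.63×1.136 = 19.86 ft.
Hydraulic radius R = A/P = 55.49/19.86 = 2.794 ft.
V = (1.486/n) R^(2/3) √S = (1.486/0.022) × 2.794^(2/3) × √0.0047 = 9.187 ft/s. Hydraulic depth D_h = A/T = 55.49/11.95 = 4.644 ft.
Froude number Fr = V/√(g·D_h) = 9.187/√(32.2×4.644) = 0.751, which is less than 1, so the flow is subcritical.

subcritical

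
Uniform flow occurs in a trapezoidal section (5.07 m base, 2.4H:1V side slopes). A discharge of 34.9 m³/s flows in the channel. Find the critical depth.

y_c = 1.36 m

At critical depth, Q² T / (g A³) = 1, i.e. A³/T = Q²/g = 34.9²/9.81 = 124.2.
At y = 1.7 m: A³/T = 284.5 — high.
At y = 1.13 m: A³/T = 64.8 — low.
At y = 1.36 m: A³/T = 125.5 — close enough.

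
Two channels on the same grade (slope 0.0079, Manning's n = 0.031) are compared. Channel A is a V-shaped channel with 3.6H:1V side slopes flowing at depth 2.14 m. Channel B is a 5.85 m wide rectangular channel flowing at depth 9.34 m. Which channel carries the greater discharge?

Channel A: For a triangular section with side slope z = 3.6: A = zy² = 3.6×2.14² = 16.49 m²; P = 2y√(1+z²) = 2×2.14×3.736 = 15.99 m. Hydraulic radius R = A/P = 16.49/15.99 = 1.031 m. Q_A = (1/0.031)·16.49·1.031^(2/3)·√0.0079 = 48.24 m³/s.
Channel B: Flow area A = b·y = 5.85 × 9.34 = 54.64 m². Wetted perimeter P = b + 2y = 5.85 + 2×9.34 = 24.53 m. Hydraulic radius R = A/P = 54.64/24.53 = 2.227 m. Q_B = (1/0.031)·54.64·2.227^(2/3)·√0.0079 = 267.2 m³/s.
Q_A = 48.24 m³/s vs Q_B = 267.2 m³/s, so channel B carries more.

channel B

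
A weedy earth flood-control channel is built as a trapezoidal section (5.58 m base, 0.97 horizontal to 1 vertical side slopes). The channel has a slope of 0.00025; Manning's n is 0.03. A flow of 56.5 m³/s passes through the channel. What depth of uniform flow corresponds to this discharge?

y_n = 5.17 m

Manning's equation rearranged: A R^(2/3) = nQ / (1·√S) = 0.03 × 56.5 / (√0.00025) = 107.2.
Trying y = 5.6 m: A R^(2/3) = 125.7 — too large.
Trying y = 3.86 m: A R^(2/3) = 60.94 — too small.
Trying y = 5.17 m: A R^(2/3) = 107.3 — matches.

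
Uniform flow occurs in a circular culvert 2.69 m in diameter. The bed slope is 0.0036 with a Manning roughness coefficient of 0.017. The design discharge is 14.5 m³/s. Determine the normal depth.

Manning's equation rearranged: A R^(2/3) = nQ / (1·√S) = 0.017 × 14.5 / (√0.0036) = 4.108.
Try y = 2.44 m: A R^(2/3) = 4.663 — too large.
Try y = 1.73 m: A R^(2/3) = 3.25 — too small.
Try y = 2.08 m: A R^(2/3) = 4.117 — matches.

y_n = 2.08 m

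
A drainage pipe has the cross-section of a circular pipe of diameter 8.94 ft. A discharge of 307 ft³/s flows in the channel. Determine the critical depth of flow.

At critical depth, Q² T / (g A³) = 1, i.e. A³/T = Q²/g = 307²/32.2 = 2927.
Try y = 5.09 ft: A³/T = 5680 — over.
Try y = 3.06 ft: A³/T = 807.6 — short.
Try y = 4.28 ft: A³/T = 2929 — ≈ 2927.

y_c = 4.28 ft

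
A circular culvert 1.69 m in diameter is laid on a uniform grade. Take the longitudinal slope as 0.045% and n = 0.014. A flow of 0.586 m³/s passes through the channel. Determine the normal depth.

Manning's equation rearranged: A R^(2/3) = nQ / (1·√S) = 0.014 × 0.586 / (√0.00045) = 0.3867.
Try y = 0.497 m: A R^(2/3) = 0.238 — low.
Try y = 0.77 m: A R^(2/3) = 0.5377 — high.
Try y = 0.642 m: A R^(2/3) = 0.3871 — ≈ 0.3867.

y_n = 0.642 m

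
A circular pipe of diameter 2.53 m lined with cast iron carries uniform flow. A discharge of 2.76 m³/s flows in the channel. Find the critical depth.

At critical depth, Q² T / (g A³) = 1, i.e. A³/T = Q²/g = 2.76²/9.81 = 0.7765.
Trying y = 0.817 m: A³/T = 1.171 — high.
Trying y = 0.506 m: A³/T = 0.1812 — low.
Trying y = 0.735 m: A³/T = 0.777 — close enough.

y_c = 0.735 m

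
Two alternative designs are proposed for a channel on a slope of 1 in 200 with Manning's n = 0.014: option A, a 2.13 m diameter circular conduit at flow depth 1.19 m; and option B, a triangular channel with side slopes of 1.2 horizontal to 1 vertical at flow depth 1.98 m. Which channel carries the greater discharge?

Channel A: For a circular section of diameter D = 2.13 m at depth y = 1.19 m, the central angle is θ = 2 arccos(1 − 2y/D) = 3.377 rad. Then A = (D²/8)(θ − sin θ) = 2.047 m² and P = Dθ/2 = 3.596 m. Hydraulic radius R = A/P = 2.047/3.596 = 0.5693 m. Q_A = (1/0.014)·2.047·0.5693^(2/3)·√0.005 = 7.102 m³/s.
Channel B: For a triangular section with side slope z = 1.2: A = zy² = 1.2×1.98² = 4.704 m²; P = 2y√(1+z²) = 2×1.98×1.562 = 6.186 m. Hydraulic radius R = A/P = 4.704/6.186 = 0.7605 m. Q_B = (1/0.014)·4.704·0.7605^(2/3)·√0.005 = 19.8 m³/s.
Q_A = 7.102 m³/s vs Q_B = 19.8 m³/s, so channel B carries more.

channel B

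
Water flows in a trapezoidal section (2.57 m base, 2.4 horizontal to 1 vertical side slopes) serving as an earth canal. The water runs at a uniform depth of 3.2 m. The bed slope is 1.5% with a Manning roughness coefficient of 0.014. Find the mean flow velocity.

With bottom width b = 2.57 m and side slope z = 2.4: A = (b + zy)y = (2.57 + 2.4×3.2)×3.2 = 32.8 m²; P = b + 2y√(1+z²) = 2.57 + 2×3.2×2.6 = 19.21 m.
Hydraulic radius R = A/P = 32.8/19.21 = 1.707 m.
From Manning's equation, V = (1/n) R^(2/3) S^(1/2) = (1/0.014) × 1.707^(2/3) × 0.015^(1/2) = 12.5 m/s.

V = 12.5 m/s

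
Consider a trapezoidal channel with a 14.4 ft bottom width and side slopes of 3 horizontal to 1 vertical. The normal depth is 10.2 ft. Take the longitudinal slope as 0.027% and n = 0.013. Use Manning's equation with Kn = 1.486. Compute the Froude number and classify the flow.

subcritical

With bottom width b = 14.4 ft and side slope z = 3: A = (b + zy)y = (14.4 + 3×10.2)×10.2 = 459 ft²; P = b + 2y√(1+z²) = 14.4 + 2×10.2×3.162 = 78.91 ft.
Hydraulic radius R = A/P = 459/78.91 = 5.817 ft.
V = (1.486/n) R^(2/3) √S = (1.486/0.013) × 5.817^(2/3) × √0.00027 = 6.075 ft/s. Hydraulic depth D_h = A/T = 459/75.6 = 6.071 ft.
Froude number Fr = V/√(g·D_h) = 6.075/√(32.2×6.071) = 0.434, which is less than 1, so the flow is subcritical.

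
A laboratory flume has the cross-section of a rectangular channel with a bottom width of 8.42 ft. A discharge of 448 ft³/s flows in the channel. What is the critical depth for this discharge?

For a rectangular channel, critical depth y_c = (q²/g)^(1/3) where q = Q/b = 448/8.42 = 53.21 ft²/s.
So y_c = (53.21²/32.2)^(1/3) = 4.45 ft.

y_c = 4.45 ft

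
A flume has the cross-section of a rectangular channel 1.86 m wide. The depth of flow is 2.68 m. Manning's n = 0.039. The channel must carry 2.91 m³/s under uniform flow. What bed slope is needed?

S = 0.000849

Flow area A = b·y = 1.86 × 2.68 = 4.985 m². Wetted perimeter P = b + 2y = 1.86 + 2×2.68 = 7.22 m.
Hydraulic radius R = A/P = 4.985/7.22 = 0.6904 m.
From Manning's equation, S = [nQ / (1 A R^(2/3))]² = [0.039 × 2.91 / (1 × 4.985 × 0.6904^(2/3))]² = 0.000849.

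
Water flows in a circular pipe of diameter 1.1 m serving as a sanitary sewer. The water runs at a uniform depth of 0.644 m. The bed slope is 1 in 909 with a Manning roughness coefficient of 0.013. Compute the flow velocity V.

V = 1.15 m/s

For a circular section of diameter D = 1.1 m at depth y = 0.644 m, the central angle is θ = 2 arccos(1 − 2y/D) = 3.485 rad. Then A = (D²/8)(θ − sin θ) = 0.5781 m² and P = Dθ/2 = 1.917 m.
Hydraulic radius R = A/P = 0.5781/1.917 = 0.3016 m.
From Manning's equation, V = (1/n) R^(2/3) S^(1/2) = (1/0.013) × 0.3016^(2/3) × 0.0011^(1/2) = 1.15 m/s.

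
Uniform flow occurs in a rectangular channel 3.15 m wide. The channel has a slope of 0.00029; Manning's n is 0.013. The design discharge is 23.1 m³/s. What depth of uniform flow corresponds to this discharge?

Manning's equation rearranged: A R^(2/3) = nQ / (1·√S) = 0.013 × 23.1 / (√0.00029) = 17.63.
Try y = 5.91 m: A R^(2/3) = 21.53 — over.
Try y = 4.13 m: A R^(2/3) = 14.2 — short.
Try y = 4.97 m: A R^(2/3) = 17.64 — matches.

y_n = 4.97 m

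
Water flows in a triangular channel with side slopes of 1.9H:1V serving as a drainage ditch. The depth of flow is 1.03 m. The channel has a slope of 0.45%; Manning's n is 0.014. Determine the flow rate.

For a triangular section with side slope z = 1.9: A = zy² = 1.9×1.03² = 2.016 m²; P = 2y√(1+z²) = 2×1.03×2.147 = 4.423 m.
Hydraulic radius R = A/P = 2.016/4.423 = 0.4557 m.
Manning's equation: Q = (1/n) A R^(2/3) S^(1/2) = (1/0.014) × 2.016 × 0.4557^(2/3) × 0.0045^(1/2) = 5.72 m³/s.

Q = 5.72 m³/s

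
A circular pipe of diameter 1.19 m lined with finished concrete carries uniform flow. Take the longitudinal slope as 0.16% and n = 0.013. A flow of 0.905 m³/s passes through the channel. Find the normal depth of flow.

Manning's equation rearranged: A R^(2/3) = nQ / (1·√S) = 0.013 × 0.905 / (√0.0016) = 0.2941.
At y = 0.812 m: A R^(2/3) = 0.4011 — high.
At y = 0.66 m: A R^(2/3) = 0.2943 — matches.

y_n = 0.66 m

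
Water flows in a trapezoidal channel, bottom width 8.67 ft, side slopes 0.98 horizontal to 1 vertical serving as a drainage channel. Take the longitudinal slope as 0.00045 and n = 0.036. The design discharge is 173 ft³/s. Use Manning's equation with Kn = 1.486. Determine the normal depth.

Manning's equation rearranged: A R^(2/3) = nQ / (1.486·√S) = 0.036 × 173 / (1.486 × √0.00045) = 197.6.
Trying y = 6.7 ft: A R^(2/3) = 245.1 — over.
Trying y = 4.29 ft: A R^(2/3) = 106.3 — short.
Trying y = 5.99 ft: A R^(2/3) = 197.8 — matches.

y_n = 5.99 ft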